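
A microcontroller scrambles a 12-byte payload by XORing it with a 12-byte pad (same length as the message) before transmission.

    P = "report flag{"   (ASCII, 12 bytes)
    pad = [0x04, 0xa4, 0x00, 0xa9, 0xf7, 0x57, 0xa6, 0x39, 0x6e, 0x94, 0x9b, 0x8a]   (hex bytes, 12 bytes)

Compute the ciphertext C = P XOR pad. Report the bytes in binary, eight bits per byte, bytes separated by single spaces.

01110110 11000001 01110000 11000110 10000101 00100011 10000110 01011111 00000010 11110101 11111100 11110001

XOR is its own inverse, so applying the key byte-wise gives the result directly.
01110010 ^ 00000100 = 01110110
01100101 ^ 10100100 = 11000001
01110000 ^ 00000000 = 01110000
01101111 ^ 10101001 = 11000110
01110010 ^ 11110111 = 10000101
01110100 ^ 01010111 = 00100011
00100000 ^ 10100110 = 10000110
01100110 ^ 00111001 = 01011111
01101100 ^ 01101110 = 00000010
01100001 ^ 10010100 = 11110101
01100111 ^ 10011011 = 11111100
01111011 ^ 10001010 = 11110001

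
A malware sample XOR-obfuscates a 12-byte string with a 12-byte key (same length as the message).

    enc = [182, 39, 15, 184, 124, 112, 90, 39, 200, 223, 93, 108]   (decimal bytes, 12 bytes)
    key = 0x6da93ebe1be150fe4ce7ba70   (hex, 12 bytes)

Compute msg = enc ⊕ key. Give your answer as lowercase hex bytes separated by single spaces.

XOR is its own inverse, so applying the key byte-wise gives the result directly.
b6 XOR 6d = db
27 XOR a9 = 8e
0f XOR 3e = 31
b8 XOR be = 06
7c XOR 1b = 67
70 XOR e1 = 91
5a XOR 50 = 0a
27 XOR fe = d9
c8 XOR 4c = 84
df XOR e7 = 38
5d XOR ba = e7
6c XOR 70 = 1c

db 8e 31 06 67 91 0a d9 84 38 e7 1c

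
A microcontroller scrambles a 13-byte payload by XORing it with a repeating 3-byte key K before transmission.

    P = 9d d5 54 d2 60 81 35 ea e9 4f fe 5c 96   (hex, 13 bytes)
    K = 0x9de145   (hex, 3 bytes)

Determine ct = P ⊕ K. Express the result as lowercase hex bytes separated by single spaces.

The 3-byte key repeats, so the effective keystream is 9d e1 45 9d e1 45 9d e1 45 9d e1 45 9d.
byte 0: 10011101 xor 10011101 = 00000000
byte 1: 11010101 xor 11100001 = 00110100
byte 2: 01010100 xor 01000101 = 00010001
byte 3: 11010010 xor 10011101 = 01001111
byte 4: 01100000 xor 11100001 = 10000001
byte 5: 10000001 xor 01000101 = 11000100
byte 6: 00110101 xor 10011101 = 10101000
byte 7: 11101010 xor 11100001 = 00001011
byte 8: 11101001 xor 01000101 = 10101100
byte 9: 01001111 xor 10011101 = 11010010
byte 10: 11111110 xor 11100001 = 00011111
byte 11: 01011100 xor 01000101 = 00011001
byte 12: 10010110 xor 10011101 = 00001011

00 34 11 4f 81 c4 a8 0b ac d2 1f 19 0b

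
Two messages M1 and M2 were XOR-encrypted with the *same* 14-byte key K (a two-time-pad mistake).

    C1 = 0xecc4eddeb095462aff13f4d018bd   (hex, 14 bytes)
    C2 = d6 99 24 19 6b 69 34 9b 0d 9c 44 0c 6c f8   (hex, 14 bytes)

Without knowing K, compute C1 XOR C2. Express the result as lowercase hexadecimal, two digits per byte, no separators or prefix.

3a5dc9c7dbfc72b1f28fb0dc7445

C1 ⊕ C2 = (M1 ⊕ K) ⊕ (M2 ⊕ K) = M1 ⊕ M2 — the shared key cancels under XOR.
ec ⊕ d6 = 3a
c4 ⊕ 99 = 5d
ed ⊕ 24 = c9
de ⊕ 19 = c7
b0 ⊕ 6b = db
95 ⊕ 69 = fc
46 ⊕ 34 = 72
2a ⊕ 9b = b1
ff ⊕ 0d = f2
13 ⊕ 9c = 8f
f4 ⊕ 44 = b0
d0 ⊕ 0c = dc
18 ⊕ 6c = 74
bd ⊕ f8 = 45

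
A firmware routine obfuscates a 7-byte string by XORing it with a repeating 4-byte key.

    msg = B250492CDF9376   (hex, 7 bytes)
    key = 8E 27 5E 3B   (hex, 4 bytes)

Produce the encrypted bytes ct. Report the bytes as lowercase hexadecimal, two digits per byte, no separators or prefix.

The 4-byte key repeats, so the effective keystream is 8e 27 5e 3b 8e 27 5e.
byte 0: b2 XOR 8e = 3c
byte 1: 50 XOR 27 = 77
byte 2: 49 XOR 5e = 17
byte 3: 2c XOR 3b = 17
byte 4: df XOR 8e = 51
byte 5: 93 XOR 27 = b4
byte 6: 76 XOR 5e = 28

3c77171751b428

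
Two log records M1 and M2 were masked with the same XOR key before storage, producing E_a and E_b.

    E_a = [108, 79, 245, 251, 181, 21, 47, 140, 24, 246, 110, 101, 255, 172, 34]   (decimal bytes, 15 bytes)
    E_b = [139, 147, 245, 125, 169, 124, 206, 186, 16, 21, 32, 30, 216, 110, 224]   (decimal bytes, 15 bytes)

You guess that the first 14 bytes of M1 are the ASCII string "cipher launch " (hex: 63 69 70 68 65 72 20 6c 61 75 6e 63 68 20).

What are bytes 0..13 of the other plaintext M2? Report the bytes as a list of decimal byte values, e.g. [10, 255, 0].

[132, 181, 112, 238, 121, 27, 193, 90, 105, 150, 32, 24, 79, 226]

First, E_a ⊕ E_b = (M1 ⊕ K) ⊕ (M2 ⊕ K) = M1 ⊕ M2, so the key drops out. Then M2 = (M1 ⊕ M2) ⊕ M1 over the first 14 bytes.
byte 0: (6c ^ 8b) ^ 63 = e7 ^ 63 = 84
byte 1: (4f ^ 93) ^ 69 = dc ^ 69 = b5
byte 2: (f5 ^ f5) ^ 70 = 00 ^ 70 = 70
byte 3: (fb ^ 7d) ^ 68 = 86 ^ 68 = ee
byte 4: (b5 ^ a9) ^ 65 = 1c ^ 65 = 79
byte 5: (15 ^ 7c) ^ 72 = 69 ^ 72 = 1b
byte 6: (2f ^ ce) ^ 20 = e1 ^ 20 = c1
byte 7: (8c ^ ba) ^ 6c = 36 ^ 6c = 5a
byte 8: (18 ^ 10) ^ 61 = 08 ^ 61 = 69
byte 9: (f6 ^ 15) ^ 75 = e3 ^ 75 = 96
byte 10: (6e ^ 20) ^ 6e = 4e ^ 6e = 20
byte 11: (65 ^ 1e) ^ 63 = 7b ^ 63 = 18
byte 12: (ff ^ d8) ^ 68 = 27 ^ 68 = 4f
byte 13: (ac ^ 6e) ^ 20 = c2 ^ 20 = e2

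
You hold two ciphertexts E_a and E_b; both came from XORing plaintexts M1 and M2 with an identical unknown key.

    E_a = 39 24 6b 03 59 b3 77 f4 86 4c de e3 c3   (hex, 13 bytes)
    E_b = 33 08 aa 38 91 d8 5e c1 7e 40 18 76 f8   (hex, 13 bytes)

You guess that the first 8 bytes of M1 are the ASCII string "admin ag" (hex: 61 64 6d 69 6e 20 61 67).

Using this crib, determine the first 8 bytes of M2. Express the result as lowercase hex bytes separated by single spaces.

First, E_a ⊕ E_b = (M1 ⊕ K) ⊕ (M2 ⊕ K) = M1 ⊕ M2, so the key drops out. Then M2 = (M1 ⊕ M2) ⊕ M1 over the first 8 bytes.
byte 0: (39 ^ 33) ^ 61 = 0a ^ 61 = 6b
byte 1: (24 ^ 08) ^ 64 = 2c ^ 64 = 48
byte 2: (6b ^ aa) ^ 6d = c1 ^ 6d = ac
byte 3: (03 ^ 38) ^ 69 = 3b ^ 69 = 52
byte 4: (59 ^ 91) ^ 6e = c8 ^ 6e = a6
byte 5: (b3 ^ d8) ^ 20 = 6b ^ 20 = 4b
byte 6: (77 ^ 5e) ^ 61 = 29 ^ 61 = 48
byte 7: (f4 ^ c1) ^ 67 = 35 ^ 67 = 52

6b 48 ac 52 a6 4b 48 52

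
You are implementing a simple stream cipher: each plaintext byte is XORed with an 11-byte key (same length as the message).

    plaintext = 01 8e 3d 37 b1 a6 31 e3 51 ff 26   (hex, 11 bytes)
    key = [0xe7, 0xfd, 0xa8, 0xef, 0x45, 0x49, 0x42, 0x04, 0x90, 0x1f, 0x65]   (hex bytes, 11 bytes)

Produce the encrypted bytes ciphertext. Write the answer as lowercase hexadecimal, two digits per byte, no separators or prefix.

e67395d8f4ef73e7c1e043

byte 0: 01 ⊕ e7 = e6
byte 1: 8e ⊕ fd = 73
byte 2: 3d ⊕ a8 = 95
byte 3: 37 ⊕ ef = d8
byte 4: b1 ⊕ 45 = f4
byte 5: a6 ⊕ 49 = ef
byte 6: 31 ⊕ 42 = 73
byte 7: e3 ⊕ 04 = e7
byte 8: 51 ⊕ 90 = c1
byte 9: ff ⊕ 1f = e0
byte 10: 26 ⊕ 65 = 43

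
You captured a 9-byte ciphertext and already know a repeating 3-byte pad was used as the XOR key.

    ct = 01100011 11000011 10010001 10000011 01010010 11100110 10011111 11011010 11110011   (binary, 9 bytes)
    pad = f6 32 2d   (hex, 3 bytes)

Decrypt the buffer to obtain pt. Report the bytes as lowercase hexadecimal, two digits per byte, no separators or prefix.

The 3-byte key repeats, so the effective keystream is f6 32 2d f6 32 2d f6 32 2d.
byte 0: 63 xor f6 = 95
byte 1: c3 xor 32 = f1
byte 2: 91 xor 2d = bc
byte 3: 83 xor f6 = 75
byte 4: 52 xor 32 = 60
byte 5: e6 xor 2d = cb
byte 6: 9f xor f6 = 69
byte 7: da xor 32 = e8
byte 8: f3 xor 2d = de

95f1bc7560cb69e8de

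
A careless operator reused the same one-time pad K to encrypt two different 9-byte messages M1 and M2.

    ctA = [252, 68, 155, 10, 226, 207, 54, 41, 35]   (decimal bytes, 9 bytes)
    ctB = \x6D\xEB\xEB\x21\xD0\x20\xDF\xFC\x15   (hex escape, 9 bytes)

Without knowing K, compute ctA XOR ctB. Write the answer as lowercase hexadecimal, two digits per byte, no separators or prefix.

91af702b32efe9d536

ctA ⊕ ctB = (M1 ⊕ K) ⊕ (M2 ⊕ K) = M1 ⊕ M2 — the shared key cancels under XOR.
byte 0: fc ^ 6d = 91
byte 1: 44 ^ eb = af
byte 2: 9b ^ eb = 70
byte 3: 0a ^ 21 = 2b
byte 4: e2 ^ d0 = 32
byte 5: cf ^ 20 = ef
byte 6: 36 ^ df = e9
byte 7: 29 ^ fc = d5
byte 8: 23 ^ 15 = 36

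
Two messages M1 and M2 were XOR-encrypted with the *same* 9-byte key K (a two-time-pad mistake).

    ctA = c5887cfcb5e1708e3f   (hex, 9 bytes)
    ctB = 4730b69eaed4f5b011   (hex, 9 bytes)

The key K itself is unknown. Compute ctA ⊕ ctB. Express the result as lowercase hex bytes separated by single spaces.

ctA ⊕ ctB = (M1 ⊕ K) ⊕ (M2 ⊕ K) = M1 ⊕ M2 — the shared key cancels under XOR.
byte 0: c5 XOR 47 = 82
byte 1: 88 XOR 30 = b8
byte 2: 7c XOR b6 = ca
byte 3: fc XOR 9e = 62
byte 4: b5 XOR ae = 1b
byte 5: e1 XOR d4 = 35
byte 6: 70 XOR f5 = 85
byte 7: 8e XOR b0 = 3e
byte 8: 3f XOR 11 = 2e

82 b8 ca 62 1b 35 85 3e 2e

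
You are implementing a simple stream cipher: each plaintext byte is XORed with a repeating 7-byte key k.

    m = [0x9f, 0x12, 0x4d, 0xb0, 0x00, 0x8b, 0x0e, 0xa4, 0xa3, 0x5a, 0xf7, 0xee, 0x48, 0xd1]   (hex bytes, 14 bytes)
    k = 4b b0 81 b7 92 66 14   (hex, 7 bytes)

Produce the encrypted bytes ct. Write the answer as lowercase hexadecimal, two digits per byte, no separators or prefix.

d4a2cc0792ed1aef13db407c2ec5

The 7-byte key repeats, so the effective keystream is 4b b0 81 b7 92 66 14 4b b0 81 b7 92 66 14.
byte 0: 9f xor 4b = d4
byte 1: 12 xor b0 = a2
byte 2: 4d xor 81 = cc
byte 3: b0 xor b7 = 07
byte 4: 00 xor 92 = 92
byte 5: 8b xor 66 = ed
byte 6: 0e xor 14 = 1a
byte 7: a4 xor 4b = ef
byte 8: a3 xor b0 = 13
byte 9: 5a xor 81 = db
byte 10: f7 xor b7 = 40
byte 11: ee xor 92 = 7c
byte 12: 48 xor 66 = 2e
byte 13: d1 xor 14 = c5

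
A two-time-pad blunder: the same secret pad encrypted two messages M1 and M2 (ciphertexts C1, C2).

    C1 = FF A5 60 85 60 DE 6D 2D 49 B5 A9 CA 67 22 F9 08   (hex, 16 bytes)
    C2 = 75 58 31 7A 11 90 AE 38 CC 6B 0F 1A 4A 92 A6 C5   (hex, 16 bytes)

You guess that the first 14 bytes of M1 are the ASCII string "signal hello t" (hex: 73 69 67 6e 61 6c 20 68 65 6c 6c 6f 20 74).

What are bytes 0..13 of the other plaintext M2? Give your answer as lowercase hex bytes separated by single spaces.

First, C1 ⊕ C2 = (M1 ⊕ K) ⊕ (M2 ⊕ K) = M1 ⊕ M2, so the key drops out. Then M2 = (M1 ⊕ M2) ⊕ M1 over the first 14 bytes.
byte 0: (ff ⊕ 75) ⊕ 73 = 8a ⊕ 73 = f9
byte 1: (a5 ⊕ 58) ⊕ 69 = fd ⊕ 69 = 94
byte 2: (60 ⊕ 31) ⊕ 67 = 51 ⊕ 67 = 36
byte 3: (85 ⊕ 7a) ⊕ 6e = ff ⊕ 6e = 91
byte 4: (60 ⊕ 11) ⊕ 61 = 71 ⊕ 61 = 10
byte 5: (de ⊕ 90) ⊕ 6c = 4e ⊕ 6c = 22
byte 6: (6d ⊕ ae) ⊕ 20 = c3 ⊕ 20 = e3
byte 7: (2d ⊕ 38) ⊕ 68 = 15 ⊕ 68 = 7d
byte 8: (49 ⊕ cc) ⊕ 65 = 85 ⊕ 65 = e0
byte 9: (b5 ⊕ 6b) ⊕ 6c = de ⊕ 6c = b2
byte 10: (a9 ⊕ 0f) ⊕ 6c = a6 ⊕ 6c = ca
byte 11: (ca ⊕ 1a) ⊕ 6f = d0 ⊕ 6f = bf
byte 12: (67 ⊕ 4a) ⊕ 20 = 2d ⊕ 20 = 0d
byte 13: (22 ⊕ 92) ⊕ 74 = b0 ⊕ 74 = c4

f9 94 36 91 10 22 e3 7d e0 b2 ca bf 0d c4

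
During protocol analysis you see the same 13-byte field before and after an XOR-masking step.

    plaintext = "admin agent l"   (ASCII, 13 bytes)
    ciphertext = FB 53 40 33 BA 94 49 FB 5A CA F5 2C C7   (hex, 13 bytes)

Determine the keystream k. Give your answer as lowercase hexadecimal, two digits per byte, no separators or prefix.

9a372d5ad4b4289c3fa4810cab

Since ciphertext = plaintext ⊕ k, XORing both sides with plaintext gives k = plaintext ⊕ ciphertext.
byte 0:  97 xor 251 = 154
byte 1: 100 xor  83 =  55
byte 2: 109 xor  64 =  45
byte 3: 105 xor  51 =  90
byte 4: 110 xor 186 = 212
byte 5:  32 xor 148 = 180
byte 6:  97 xor  73 =  40
byte 7: 103 xor 251 = 156
byte 8: 101 xor  90 =  63
byte 9: 110 xor 202 = 164
byte 10: 116 xor 245 = 129
byte 11:  32 xor  44 =  12
byte 12: 108 xor 199 = 171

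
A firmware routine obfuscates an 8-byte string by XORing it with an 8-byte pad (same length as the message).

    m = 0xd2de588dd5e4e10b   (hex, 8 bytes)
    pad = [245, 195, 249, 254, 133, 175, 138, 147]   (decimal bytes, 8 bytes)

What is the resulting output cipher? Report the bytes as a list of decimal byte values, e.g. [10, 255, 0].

XOR is its own inverse, so applying the key byte-wise gives the result directly.
d2 xor f5 = 27
de xor c3 = 1d
58 xor f9 = a1
8d xor fe = 73
d5 xor 85 = 50
e4 xor af = 4b
e1 xor 8a = 6b
0b xor 93 = 98

[39, 29, 161, 115, 80, 75, 107, 152]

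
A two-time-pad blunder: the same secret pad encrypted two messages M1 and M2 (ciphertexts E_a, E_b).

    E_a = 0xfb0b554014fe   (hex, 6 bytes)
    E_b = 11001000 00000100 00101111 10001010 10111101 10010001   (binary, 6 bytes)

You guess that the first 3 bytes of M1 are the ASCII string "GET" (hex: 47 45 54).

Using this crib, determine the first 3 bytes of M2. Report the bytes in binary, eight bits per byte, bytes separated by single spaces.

First, E_a ⊕ E_b = (M1 ⊕ K) ⊕ (M2 ⊕ K) = M1 ⊕ M2, so the key drops out. Then M2 = (M1 ⊕ M2) ⊕ M1 over the first 3 bytes.
byte 0: (fb ^ c8) ^ 47 = 33 ^ 47 = 74
byte 1: (0b ^ 04) ^ 45 = 0f ^ 45 = 4a
byte 2: (55 ^ 2f) ^ 54 = 7a ^ 54 = 2e

01110100 01001010 00101110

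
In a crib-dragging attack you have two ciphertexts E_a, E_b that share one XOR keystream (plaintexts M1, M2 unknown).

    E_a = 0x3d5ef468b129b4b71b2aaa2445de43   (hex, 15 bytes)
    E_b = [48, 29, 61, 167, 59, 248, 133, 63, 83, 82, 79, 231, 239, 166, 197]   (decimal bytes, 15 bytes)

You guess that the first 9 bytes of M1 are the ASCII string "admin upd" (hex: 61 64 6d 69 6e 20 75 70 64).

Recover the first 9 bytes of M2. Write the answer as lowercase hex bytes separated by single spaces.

6c 27 a4 a6 e4 f1 44 f8 2c

First, E_a ⊕ E_b = (M1 ⊕ K) ⊕ (M2 ⊕ K) = M1 ⊕ M2, so the key drops out. Then M2 = (M1 ⊕ M2) ⊕ M1 over the first 9 bytes.
byte 0: (3d ⊕ 30) ⊕ 61 = 0d ⊕ 61 = 6c
byte 1: (5e ⊕ 1d) ⊕ 64 = 43 ⊕ 64 = 27
byte 2: (f4 ⊕ 3d) ⊕ 6d = c9 ⊕ 6d = a4
byte 3: (68 ⊕ a7) ⊕ 69 = cf ⊕ 69 = a6
byte 4: (b1 ⊕ 3b) ⊕ 6e = 8a ⊕ 6e = e4
byte 5: (29 ⊕ f8) ⊕ 20 = d1 ⊕ 20 = f1
byte 6: (b4 ⊕ 85) ⊕ 75 = 31 ⊕ 75 = 44
byte 7: (b7 ⊕ 3f) ⊕ 70 = 88 ⊕ 70 = f8
byte 8: (1b ⊕ 53) ⊕ 64 = 48 ⊕ 64 = 2c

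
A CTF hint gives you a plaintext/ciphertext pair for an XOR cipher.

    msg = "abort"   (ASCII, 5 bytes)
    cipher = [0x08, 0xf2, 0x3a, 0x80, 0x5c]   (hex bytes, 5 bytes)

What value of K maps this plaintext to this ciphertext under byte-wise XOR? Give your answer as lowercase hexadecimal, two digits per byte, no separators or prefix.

699055f228

Since cipher = msg ⊕ K, XORing both sides with msg gives K = msg ⊕ cipher.
byte 0: 61 ^ 08 = 69
byte 1: 62 ^ f2 = 90
byte 2: 6f ^ 3a = 55
byte 3: 72 ^ 80 = f2
byte 4: 74 ^ 5c = 28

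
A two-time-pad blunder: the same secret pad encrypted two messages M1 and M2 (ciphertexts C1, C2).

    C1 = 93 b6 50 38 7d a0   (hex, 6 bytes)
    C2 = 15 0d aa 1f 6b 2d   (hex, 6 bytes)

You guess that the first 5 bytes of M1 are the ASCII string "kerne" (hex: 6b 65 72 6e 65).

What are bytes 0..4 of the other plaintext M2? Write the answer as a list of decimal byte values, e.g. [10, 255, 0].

First, C1 ⊕ C2 = (M1 ⊕ K) ⊕ (M2 ⊕ K) = M1 ⊕ M2, so the key drops out. Then M2 = (M1 ⊕ M2) ⊕ M1 over the first 5 bytes.
byte 0: (93 xor 15) xor 6b = 86 xor 6b = ed
byte 1: (b6 xor 0d) xor 65 = bb xor 65 = de
byte 2: (50 xor aa) xor 72 = fa xor 72 = 88
byte 3: (38 xor 1f) xor 6e = 27 xor 6e = 49
byte 4: (7d xor 6b) xor 65 = 16 xor 65 = 73

[237, 222, 136, 73, 115]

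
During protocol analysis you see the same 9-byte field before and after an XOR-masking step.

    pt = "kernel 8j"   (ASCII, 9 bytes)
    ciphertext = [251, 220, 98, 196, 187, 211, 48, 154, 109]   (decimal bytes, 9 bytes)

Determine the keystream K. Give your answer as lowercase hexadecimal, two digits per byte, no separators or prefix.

Since ciphertext = pt ⊕ K, XORing both sides with pt gives K = pt ⊕ ciphertext.
byte 0: 6b ⊕ fb = 90
byte 1: 65 ⊕ dc = b9
byte 2: 72 ⊕ 62 = 10
byte 3: 6e ⊕ c4 = aa
byte 4: 65 ⊕ bb = de
byte 5: 6c ⊕ d3 = bf
byte 6: 20 ⊕ 30 = 10
byte 7: 38 ⊕ 9a = a2
byte 8: 6a ⊕ 6d = 07

90b910aadebf10a207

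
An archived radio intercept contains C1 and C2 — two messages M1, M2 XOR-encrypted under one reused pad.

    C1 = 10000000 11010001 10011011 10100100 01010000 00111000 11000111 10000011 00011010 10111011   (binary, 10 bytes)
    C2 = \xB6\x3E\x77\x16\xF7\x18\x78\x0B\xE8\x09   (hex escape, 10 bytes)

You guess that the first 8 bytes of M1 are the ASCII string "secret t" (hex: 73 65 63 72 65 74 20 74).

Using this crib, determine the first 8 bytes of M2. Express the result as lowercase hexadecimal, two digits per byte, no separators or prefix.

First, C1 ⊕ C2 = (M1 ⊕ K) ⊕ (M2 ⊕ K) = M1 ⊕ M2, so the key drops out. Then M2 = (M1 ⊕ M2) ⊕ M1 over the first 8 bytes.
byte 0: (80 XOR b6) XOR 73 = 36 XOR 73 = 45
byte 1: (d1 XOR 3e) XOR 65 = ef XOR 65 = 8a
byte 2: (9b XOR 77) XOR 63 = ec XOR 63 = 8f
byte 3: (a4 XOR 16) XOR 72 = b2 XOR 72 = c0
byte 4: (50 XOR f7) XOR 65 = a7 XOR 65 = c2
byte 5: (38 XOR 18) XOR 74 = 20 XOR 74 = 54
byte 6: (c7 XOR 78) XOR 20 = bf XOR 20 = 9f
byte 7: (83 XOR 0b) XOR 74 = 88 XOR 74 = fc

458a8fc0c2549ffc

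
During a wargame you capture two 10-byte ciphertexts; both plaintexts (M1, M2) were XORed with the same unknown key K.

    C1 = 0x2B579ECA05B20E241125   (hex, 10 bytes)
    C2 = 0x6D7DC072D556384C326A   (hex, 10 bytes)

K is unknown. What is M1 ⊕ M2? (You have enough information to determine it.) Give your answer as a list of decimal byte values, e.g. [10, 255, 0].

[70, 42, 94, 184, 208, 228, 54, 104, 35, 79]

C1 ⊕ C2 = (M1 ⊕ K) ⊕ (M2 ⊕ K) = M1 ⊕ M2 — the shared key cancels under XOR.
2b ⊕ 6d = 46
57 ⊕ 7d = 2a
9e ⊕ c0 = 5e
ca ⊕ 72 = b8
05 ⊕ d5 = d0
b2 ⊕ 56 = e4
0e ⊕ 38 = 36
24 ⊕ 4c = 68
11 ⊕ 32 = 23
25 ⊕ 6a = 4f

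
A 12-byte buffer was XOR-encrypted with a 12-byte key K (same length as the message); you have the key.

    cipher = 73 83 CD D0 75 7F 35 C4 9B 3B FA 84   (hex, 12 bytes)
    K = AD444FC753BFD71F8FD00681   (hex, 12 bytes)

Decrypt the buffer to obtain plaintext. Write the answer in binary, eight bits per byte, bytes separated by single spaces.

byte 0: 115 ^ 173 = 222
byte 1: 131 ^  68 = 199
byte 2: 205 ^  79 = 130
byte 3: 208 ^ 199 =  23
byte 4: 117 ^  83 =  38
byte 5: 127 ^ 191 = 192
byte 6:  53 ^ 215 = 226
byte 7: 196 ^  31 = 219
byte 8: 155 ^ 143 =  20
byte 9:  59 ^ 208 = 235
byte 10: 250 ^   6 = 252
byte 11: 132 ^ 129 =   5

11011110 11000111 10000010 00010111 00100110 11000000 11100010 11011011 00010100 11101011 11111100 00000101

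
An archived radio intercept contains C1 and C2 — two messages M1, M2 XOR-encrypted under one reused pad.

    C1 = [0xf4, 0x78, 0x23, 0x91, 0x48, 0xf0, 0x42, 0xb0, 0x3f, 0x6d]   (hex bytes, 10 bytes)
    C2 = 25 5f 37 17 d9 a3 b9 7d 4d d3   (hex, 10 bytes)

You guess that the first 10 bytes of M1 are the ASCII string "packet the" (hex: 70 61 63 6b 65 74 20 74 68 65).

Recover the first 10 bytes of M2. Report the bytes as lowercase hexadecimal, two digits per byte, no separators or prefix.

a14677edf427dbb91adb

First, C1 ⊕ C2 = (M1 ⊕ K) ⊕ (M2 ⊕ K) = M1 ⊕ M2, so the key drops out. Then M2 = (M1 ⊕ M2) ⊕ M1 over the first 10 bytes.
byte 0: (f4 XOR 25) XOR 70 = d1 XOR 70 = a1
byte 1: (78 XOR 5f) XOR 61 = 27 XOR 61 = 46
byte 2: (23 XOR 37) XOR 63 = 14 XOR 63 = 77
byte 3: (91 XOR 17) XOR 6b = 86 XOR 6b = ed
byte 4: (48 XOR d9) XOR 65 = 91 XOR 65 = f4
byte 5: (f0 XOR a3) XOR 74 = 53 XOR 74 = 27
byte 6: (42 XOR b9) XOR 20 = fb XOR 20 = db
byte 7: (b0 XOR 7d) XOR 74 = cd XOR 74 = b9
byte 8: (3f XOR 4d) XOR 68 = 72 XOR 68 = 1a
byte 9: (6d XOR d3) XOR 65 = be XOR 65 = db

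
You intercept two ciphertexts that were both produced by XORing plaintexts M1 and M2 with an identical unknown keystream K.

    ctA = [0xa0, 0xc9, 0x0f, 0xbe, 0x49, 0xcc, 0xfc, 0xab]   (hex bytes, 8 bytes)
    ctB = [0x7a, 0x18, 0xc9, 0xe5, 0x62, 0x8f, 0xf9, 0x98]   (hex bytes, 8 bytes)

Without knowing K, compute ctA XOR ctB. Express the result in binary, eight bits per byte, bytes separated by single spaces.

11011010 11010001 11000110 01011011 00101011 01000011 00000101 00110011

ctA ⊕ ctB = (M1 ⊕ K) ⊕ (M2 ⊕ K) = M1 ⊕ M2 — the shared key cancels under XOR.
10100000 xor 01111010 = 11011010
11001001 xor 00011000 = 11010001
00001111 xor 11001001 = 11000110
10111110 xor 11100101 = 01011011
01001001 xor 01100010 = 00101011
11001100 xor 10001111 = 01000011
11111100 xor 11111001 = 00000101
10101011 xor 10011000 = 00110011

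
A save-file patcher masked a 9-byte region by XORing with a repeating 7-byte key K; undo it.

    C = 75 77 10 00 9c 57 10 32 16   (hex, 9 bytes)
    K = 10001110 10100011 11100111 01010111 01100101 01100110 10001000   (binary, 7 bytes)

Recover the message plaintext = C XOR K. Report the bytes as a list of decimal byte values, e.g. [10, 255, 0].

[251, 212, 247, 87, 249, 49, 152, 188, 181]

The 7-byte key repeats, so the effective keystream is 8e a3 e7 57 65 66 88 8e a3.
byte 0: 75 ⊕ 8e = fb
byte 1: 77 ⊕ a3 = d4
byte 2: 10 ⊕ e7 = f7
byte 3: 00 ⊕ 57 = 57
byte 4: 9c ⊕ 65 = f9
byte 5: 57 ⊕ 66 = 31
byte 6: 10 ⊕ 88 = 98
byte 7: 32 ⊕ 8e = bc
byte 8: 16 ⊕ a3 = b5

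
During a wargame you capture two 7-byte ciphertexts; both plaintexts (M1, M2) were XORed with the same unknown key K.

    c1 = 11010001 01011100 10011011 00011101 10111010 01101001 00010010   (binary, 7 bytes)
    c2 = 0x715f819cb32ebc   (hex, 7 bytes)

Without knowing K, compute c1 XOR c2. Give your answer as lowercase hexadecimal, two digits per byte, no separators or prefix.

c1 ⊕ c2 = (M1 ⊕ K) ⊕ (M2 ⊕ K) = M1 ⊕ M2 — the shared key cancels under XOR.
d1 XOR 71 = a0
5c XOR 5f = 03
9b XOR 81 = 1a
1d XOR 9c = 81
ba XOR b3 = 09
69 XOR 2e = 47
12 XOR bc = ae

a0031a810947ae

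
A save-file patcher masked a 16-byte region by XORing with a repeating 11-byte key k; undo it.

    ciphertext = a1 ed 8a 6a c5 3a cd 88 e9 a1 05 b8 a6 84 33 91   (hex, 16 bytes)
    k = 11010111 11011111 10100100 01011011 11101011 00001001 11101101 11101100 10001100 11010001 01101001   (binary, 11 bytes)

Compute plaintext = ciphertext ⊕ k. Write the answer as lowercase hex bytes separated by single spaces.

The 11-byte key repeats, so the effective keystream is d7 df a4 5b eb 09 ed ec 8c d1 69 d7 df a4 5b eb.
byte 0: 10100001 XOR 11010111 = 01110110
byte 1: 11101101 XOR 11011111 = 00110010
byte 2: 10001010 XOR 10100100 = 00101110
byte 3: 01101010 XOR 01011011 = 00110001
byte 4: 11000101 XOR 11101011 = 00101110
byte 5: 00111010 XOR 00001001 = 00110011
byte 6: 11001101 XOR 11101101 = 00100000
byte 7: 10001000 XOR 11101100 = 01100100
byte 8: 11101001 XOR 10001100 = 01100101
byte 9: 10100001 XOR 11010001 = 01110000
byte 10: 00000101 XOR 01101001 = 01101100
byte 11: 10111000 XOR 11010111 = 01101111
byte 12: 10100110 XOR 11011111 = 01111001
byte 13: 10000100 XOR 10100100 = 00100000
byte 14: 00110011 XOR 01011011 = 01101000
byte 15: 10010001 XOR 11101011 = 01111010

76 32 2e 31 2e 33 20 64 65 70 6c 6f 79 20 68 7a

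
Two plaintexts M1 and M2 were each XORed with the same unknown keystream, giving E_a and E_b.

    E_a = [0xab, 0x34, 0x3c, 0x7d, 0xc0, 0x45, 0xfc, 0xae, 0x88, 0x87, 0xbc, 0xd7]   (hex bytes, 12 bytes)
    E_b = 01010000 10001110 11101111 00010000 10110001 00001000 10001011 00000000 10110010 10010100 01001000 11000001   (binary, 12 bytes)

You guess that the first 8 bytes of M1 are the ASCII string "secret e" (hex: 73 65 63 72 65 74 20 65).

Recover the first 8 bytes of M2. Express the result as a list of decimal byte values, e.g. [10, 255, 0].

First, E_a ⊕ E_b = (M1 ⊕ K) ⊕ (M2 ⊕ K) = M1 ⊕ M2, so the key drops out. Then M2 = (M1 ⊕ M2) ⊕ M1 over the first 8 bytes.
byte 0: (ab ^ 50) ^ 73 = fb ^ 73 = 88
byte 1: (34 ^ 8e) ^ 65 = ba ^ 65 = df
byte 2: (3c ^ ef) ^ 63 = d3 ^ 63 = b0
byte 3: (7d ^ 10) ^ 72 = 6d ^ 72 = 1f
byte 4: (c0 ^ b1) ^ 65 = 71 ^ 65 = 14
byte 5: (45 ^ 08) ^ 74 = 4d ^ 74 = 39
byte 6: (fc ^ 8b) ^ 20 = 77 ^ 20 = 57
byte 7: (ae ^ 00) ^ 65 = ae ^ 65 = cb

[136, 223, 176, 31, 20, 57, 87, 203]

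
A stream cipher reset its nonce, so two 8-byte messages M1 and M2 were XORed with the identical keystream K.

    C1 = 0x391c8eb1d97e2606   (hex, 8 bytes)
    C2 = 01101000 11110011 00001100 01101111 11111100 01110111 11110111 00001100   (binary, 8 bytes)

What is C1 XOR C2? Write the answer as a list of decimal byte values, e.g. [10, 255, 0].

C1 ⊕ C2 = (M1 ⊕ K) ⊕ (M2 ⊕ K) = M1 ⊕ M2 — the shared key cancels under XOR.
39 ⊕ 68 = 51
1c ⊕ f3 = ef
8e ⊕ 0c = 82
b1 ⊕ 6f = de
d9 ⊕ fc = 25
7e ⊕ 77 = 09
26 ⊕ f7 = d1
06 ⊕ 0c = 0a

[81, 239, 130, 222, 37, 9, 209, 10]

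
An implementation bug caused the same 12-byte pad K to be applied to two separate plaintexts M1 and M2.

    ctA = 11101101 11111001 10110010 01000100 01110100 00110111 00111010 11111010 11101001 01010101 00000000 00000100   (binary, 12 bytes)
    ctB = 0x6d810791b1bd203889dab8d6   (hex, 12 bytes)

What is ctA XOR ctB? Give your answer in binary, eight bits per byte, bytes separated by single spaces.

ctA ⊕ ctB = (M1 ⊕ K) ⊕ (M2 ⊕ K) = M1 ⊕ M2 — the shared key cancels under XOR.
ed ^ 6d = 80
f9 ^ 81 = 78
b2 ^ 07 = b5
44 ^ 91 = d5
74 ^ b1 = c5
37 ^ bd = 8a
3a ^ 20 = 1a
fa ^ 38 = c2
e9 ^ 89 = 60
55 ^ da = 8f
00 ^ b8 = b8
04 ^ d6 = d2

10000000 01111000 10110101 11010101 11000101 10001010 00011010 11000010 01100000 10001111 10111000 11010010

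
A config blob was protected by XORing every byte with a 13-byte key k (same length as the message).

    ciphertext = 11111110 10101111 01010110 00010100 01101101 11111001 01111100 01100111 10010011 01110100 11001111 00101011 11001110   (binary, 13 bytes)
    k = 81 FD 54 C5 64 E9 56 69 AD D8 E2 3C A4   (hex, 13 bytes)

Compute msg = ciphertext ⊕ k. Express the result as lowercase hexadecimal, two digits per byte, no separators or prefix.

7f5202d109102a0e3eac2d176a

fe xor 81 = 7f
af xor fd = 52
56 xor 54 = 02
14 xor c5 = d1
6d xor 64 = 09
f9 xor e9 = 10
7c xor 56 = 2a
67 xor 69 = 0e
93 xor ad = 3e
74 xor d8 = ac
cf xor e2 = 2d
2b xor 3c = 17
ce xor a4 = 6a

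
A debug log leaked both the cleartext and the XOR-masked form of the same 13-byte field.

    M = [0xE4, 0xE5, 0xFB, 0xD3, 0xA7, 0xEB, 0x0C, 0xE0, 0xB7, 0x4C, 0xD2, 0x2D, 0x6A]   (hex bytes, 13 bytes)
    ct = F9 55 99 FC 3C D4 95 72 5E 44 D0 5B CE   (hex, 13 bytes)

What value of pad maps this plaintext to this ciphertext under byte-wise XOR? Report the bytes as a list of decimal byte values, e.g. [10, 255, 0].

[29, 176, 98, 47, 155, 63, 153, 146, 233, 8, 2, 118, 164]

Since ct = M ⊕ pad, XORing both sides with M gives pad = M ⊕ ct.
e4 xor f9 = 1d
e5 xor 55 = b0
fb xor 99 = 62
d3 xor fc = 2f
a7 xor 3c = 9b
eb xor d4 = 3f
0c xor 95 = 99
e0 xor 72 = 92
b7 xor 5e = e9
4c xor 44 = 08
d2 xor d0 = 02
2d xor 5b = 76
6a xor ce = a4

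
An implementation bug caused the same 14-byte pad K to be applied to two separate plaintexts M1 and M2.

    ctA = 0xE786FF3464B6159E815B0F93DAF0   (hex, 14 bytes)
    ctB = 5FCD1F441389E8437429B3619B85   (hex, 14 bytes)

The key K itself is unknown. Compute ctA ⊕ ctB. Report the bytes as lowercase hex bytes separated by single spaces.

b8 4b e0 70 77 3f fd dd f5 72 bc f2 41 75

ctA ⊕ ctB = (M1 ⊕ K) ⊕ (M2 ⊕ K) = M1 ⊕ M2 — the shared key cancels under XOR.
e7 ⊕ 5f = b8
86 ⊕ cd = 4b
ff ⊕ 1f = e0
34 ⊕ 44 = 70
64 ⊕ 13 = 77
b6 ⊕ 89 = 3f
15 ⊕ e8 = fd
9e ⊕ 43 = dd
81 ⊕ 74 = f5
5b ⊕ 29 = 72
0f ⊕ b3 = bc
93 ⊕ 61 = f2
da ⊕ 9b = 41
f0 ⊕ 85 = 75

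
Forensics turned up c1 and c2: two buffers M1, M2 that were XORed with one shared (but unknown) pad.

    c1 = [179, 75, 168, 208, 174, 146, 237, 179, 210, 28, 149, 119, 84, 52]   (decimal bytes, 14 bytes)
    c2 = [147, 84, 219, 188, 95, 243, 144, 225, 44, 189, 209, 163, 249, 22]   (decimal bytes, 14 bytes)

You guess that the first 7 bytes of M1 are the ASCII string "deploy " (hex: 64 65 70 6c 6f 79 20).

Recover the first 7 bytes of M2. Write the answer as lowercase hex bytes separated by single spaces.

First, c1 ⊕ c2 = (M1 ⊕ K) ⊕ (M2 ⊕ K) = M1 ⊕ M2, so the key drops out. Then M2 = (M1 ⊕ M2) ⊕ M1 over the first 7 bytes.
byte 0: (b3 xor 93) xor 64 = 20 xor 64 = 44
byte 1: (4b xor 54) xor 65 = 1f xor 65 = 7a
byte 2: (a8 xor db) xor 70 = 73 xor 70 = 03
byte 3: (d0 xor bc) xor 6c = 6c xor 6c = 00
byte 4: (ae xor 5f) xor 6f = f1 xor 6f = 9e
byte 5: (92 xor f3) xor 79 = 61 xor 79 = 18
byte 6: (ed xor 90) xor 20 = 7d xor 20 = 5d

44 7a 03 00 9e 18 5d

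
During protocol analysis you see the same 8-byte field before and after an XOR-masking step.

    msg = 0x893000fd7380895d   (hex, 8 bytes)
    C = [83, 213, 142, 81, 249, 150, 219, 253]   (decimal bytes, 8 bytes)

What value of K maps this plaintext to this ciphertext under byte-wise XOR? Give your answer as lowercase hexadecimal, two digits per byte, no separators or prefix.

dae58eac8a1652a0

Since C = msg ⊕ K, XORing both sides with msg gives K = msg ⊕ C.
89 ⊕ 53 = da
30 ⊕ d5 = e5
00 ⊕ 8e = 8e
fd ⊕ 51 = ac
73 ⊕ f9 = 8a
80 ⊕ 96 = 16
89 ⊕ db = 52
5d ⊕ fd = a0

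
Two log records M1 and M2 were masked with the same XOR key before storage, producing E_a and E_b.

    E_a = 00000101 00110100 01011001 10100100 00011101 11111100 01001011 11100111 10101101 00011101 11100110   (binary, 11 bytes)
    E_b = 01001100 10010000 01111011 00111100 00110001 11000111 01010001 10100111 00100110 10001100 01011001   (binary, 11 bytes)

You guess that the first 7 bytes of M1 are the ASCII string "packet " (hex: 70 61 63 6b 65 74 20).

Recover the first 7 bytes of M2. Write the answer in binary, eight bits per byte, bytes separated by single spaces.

First, E_a ⊕ E_b = (M1 ⊕ K) ⊕ (M2 ⊕ K) = M1 ⊕ M2, so the key drops out. Then M2 = (M1 ⊕ M2) ⊕ M1 over the first 7 bytes.
byte 0: (05 xor 4c) xor 70 = 49 xor 70 = 39
byte 1: (34 xor 90) xor 61 = a4 xor 61 = c5
byte 2: (59 xor 7b) xor 63 = 22 xor 63 = 41
byte 3: (a4 xor 3c) xor 6b = 98 xor 6b = f3
byte 4: (1d xor 31) xor 65 = 2c xor 65 = 49
byte 5: (fc xor c7) xor 74 = 3b xor 74 = 4f
byte 6: (4b xor 51) xor 20 = 1a xor 20 = 3a

00111001 11000101 01000001 11110011 01001001 01001111 00111010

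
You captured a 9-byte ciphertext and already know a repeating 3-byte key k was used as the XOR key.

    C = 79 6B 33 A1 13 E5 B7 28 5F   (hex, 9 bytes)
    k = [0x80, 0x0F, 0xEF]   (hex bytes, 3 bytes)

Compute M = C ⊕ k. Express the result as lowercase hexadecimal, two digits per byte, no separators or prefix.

The 3-byte key repeats, so the effective keystream is 80 0f ef 80 0f ef 80 0f ef.
byte 0: 79 xor 80 = f9
byte 1: 6b xor 0f = 64
byte 2: 33 xor ef = dc
byte 3: a1 xor 80 = 21
byte 4: 13 xor 0f = 1c
byte 5: e5 xor ef = 0a
byte 6: b7 xor 80 = 37
byte 7: 28 xor 0f = 27
byte 8: 5f xor ef = b0

f964dc211c0a3727b0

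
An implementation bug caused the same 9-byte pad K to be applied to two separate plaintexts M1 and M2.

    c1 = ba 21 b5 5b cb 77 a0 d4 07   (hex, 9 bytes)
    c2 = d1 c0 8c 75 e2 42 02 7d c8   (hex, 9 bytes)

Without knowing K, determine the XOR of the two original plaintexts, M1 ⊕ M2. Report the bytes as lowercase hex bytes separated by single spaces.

c1 ⊕ c2 = (M1 ⊕ K) ⊕ (M2 ⊕ K) = M1 ⊕ M2 — the shared key cancels under XOR.
byte 0: 186 ⊕ 209 = 107
byte 1:  33 ⊕ 192 = 225
byte 2: 181 ⊕ 140 =  57
byte 3:  91 ⊕ 117 =  46
byte 4: 203 ⊕ 226 =  41
byte 5: 119 ⊕  66 =  53
byte 6: 160 ⊕   2 = 162
byte 7: 212 ⊕ 125 = 169
byte 8:   7 ⊕ 200 = 207

6b e1 39 2e 29 35 a2 a9 cf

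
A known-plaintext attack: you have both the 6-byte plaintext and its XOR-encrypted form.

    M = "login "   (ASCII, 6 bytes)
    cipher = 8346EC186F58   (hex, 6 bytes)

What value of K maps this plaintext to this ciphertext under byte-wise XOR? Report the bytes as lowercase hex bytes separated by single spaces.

Since cipher = M ⊕ K, XORing both sides with M gives K = M ⊕ cipher.
6c ^ 83 = ef
6f ^ 46 = 29
67 ^ ec = 8b
69 ^ 18 = 71
6e ^ 6f = 01
20 ^ 58 = 78

ef 29 8b 71 01 78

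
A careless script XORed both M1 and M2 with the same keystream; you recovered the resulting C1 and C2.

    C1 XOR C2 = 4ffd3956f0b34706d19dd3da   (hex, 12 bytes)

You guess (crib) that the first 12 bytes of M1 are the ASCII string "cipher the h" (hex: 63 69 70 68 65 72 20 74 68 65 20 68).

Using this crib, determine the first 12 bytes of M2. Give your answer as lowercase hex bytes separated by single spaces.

Since C1 ⊕ C2 = M1 ⊕ M2, XORing with the guessed M1 bytes yields the corresponding M2 bytes: M2 = (C1 ⊕ C2) ⊕ M1.
 79 XOR  99 =  44
253 XOR 105 = 148
 57 XOR 112 =  73
 86 XOR 104 =  62
240 XOR 101 = 149
179 XOR 114 = 193
 71 XOR  32 = 103
  6 XOR 116 = 114
209 XOR 104 = 185
157 XOR 101 = 248
211 XOR  32 = 243
218 XOR 104 = 178

2c 94 49 3e 95 c1 67 72 b9 f8 f3 b2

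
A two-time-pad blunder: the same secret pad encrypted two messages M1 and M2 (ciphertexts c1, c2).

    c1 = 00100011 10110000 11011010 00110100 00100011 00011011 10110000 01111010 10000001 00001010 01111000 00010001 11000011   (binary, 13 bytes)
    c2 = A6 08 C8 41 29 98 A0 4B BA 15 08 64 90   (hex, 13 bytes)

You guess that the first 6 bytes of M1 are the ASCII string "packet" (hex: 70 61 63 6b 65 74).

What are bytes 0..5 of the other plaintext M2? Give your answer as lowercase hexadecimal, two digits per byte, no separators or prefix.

f5d9711e6ff7

First, c1 ⊕ c2 = (M1 ⊕ K) ⊕ (M2 ⊕ K) = M1 ⊕ M2, so the key drops out. Then M2 = (M1 ⊕ M2) ⊕ M1 over the first 6 bytes.
byte 0: (23 ⊕ a6) ⊕ 70 = 85 ⊕ 70 = f5
byte 1: (b0 ⊕ 08) ⊕ 61 = b8 ⊕ 61 = d9
byte 2: (da ⊕ c8) ⊕ 63 = 12 ⊕ 63 = 71
byte 3: (34 ⊕ 41) ⊕ 6b = 75 ⊕ 6b = 1e
byte 4: (23 ⊕ 29) ⊕ 65 = 0a ⊕ 65 = 6f
byte 5: (1b ⊕ 98) ⊕ 74 = 83 ⊕ 74 = f7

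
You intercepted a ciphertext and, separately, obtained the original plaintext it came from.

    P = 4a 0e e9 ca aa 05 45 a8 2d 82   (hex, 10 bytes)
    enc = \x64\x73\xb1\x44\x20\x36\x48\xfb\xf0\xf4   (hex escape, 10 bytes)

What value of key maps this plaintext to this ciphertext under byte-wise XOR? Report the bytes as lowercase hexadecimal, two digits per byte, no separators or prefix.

Since enc = P ⊕ key, XORing both sides with P gives key = P ⊕ enc.
4a xor 64 = 2e
0e xor 73 = 7d
e9 xor b1 = 58
ca xor 44 = 8e
aa xor 20 = 8a
05 xor 36 = 33
45 xor 48 = 0d
a8 xor fb = 53
2d xor f0 = dd
82 xor f4 = 76

2e7d588e8a330d53dd76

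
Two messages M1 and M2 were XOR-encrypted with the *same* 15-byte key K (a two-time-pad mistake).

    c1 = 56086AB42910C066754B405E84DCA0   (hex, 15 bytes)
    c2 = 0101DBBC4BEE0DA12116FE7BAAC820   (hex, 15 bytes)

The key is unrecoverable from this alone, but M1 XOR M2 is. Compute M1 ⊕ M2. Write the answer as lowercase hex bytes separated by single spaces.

c1 ⊕ c2 = (M1 ⊕ K) ⊕ (M2 ⊕ K) = M1 ⊕ M2 — the shared key cancels under XOR.
56 xor 01 = 57
08 xor 01 = 09
6a xor db = b1
b4 xor bc = 08
29 xor 4b = 62
10 xor ee = fe
c0 xor 0d = cd
66 xor a1 = c7
75 xor 21 = 54
4b xor 16 = 5d
40 xor fe = be
5e xor 7b = 25
84 xor aa = 2e
dc xor c8 = 14
a0 xor 20 = 80

57 09 b1 08 62 fe cd c7 54 5d be 25 2e 14 80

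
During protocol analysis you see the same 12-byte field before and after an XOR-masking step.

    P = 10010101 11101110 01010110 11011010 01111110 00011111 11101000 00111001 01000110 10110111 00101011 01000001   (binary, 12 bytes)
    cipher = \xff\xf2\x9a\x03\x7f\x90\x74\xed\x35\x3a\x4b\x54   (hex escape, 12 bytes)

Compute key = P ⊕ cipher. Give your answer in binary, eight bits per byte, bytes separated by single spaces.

Since cipher = P ⊕ key, XORing both sides with P gives key = P ⊕ cipher.
10010101 XOR 11111111 = 01101010
11101110 XOR 11110010 = 00011100
01010110 XOR 10011010 = 11001100
11011010 XOR 00000011 = 11011001
01111110 XOR 01111111 = 00000001
00011111 XOR 10010000 = 10001111
11101000 XOR 01110100 = 10011100
00111001 XOR 11101101 = 11010100
01000110 XOR 00110101 = 01110011
10110111 XOR 00111010 = 10001101
00101011 XOR 01001011 = 01100000
01000001 XOR 01010100 = 00010101

01101010 00011100 11001100 11011001 00000001 10001111 10011100 11010100 01110011 10001101 01100000 00010101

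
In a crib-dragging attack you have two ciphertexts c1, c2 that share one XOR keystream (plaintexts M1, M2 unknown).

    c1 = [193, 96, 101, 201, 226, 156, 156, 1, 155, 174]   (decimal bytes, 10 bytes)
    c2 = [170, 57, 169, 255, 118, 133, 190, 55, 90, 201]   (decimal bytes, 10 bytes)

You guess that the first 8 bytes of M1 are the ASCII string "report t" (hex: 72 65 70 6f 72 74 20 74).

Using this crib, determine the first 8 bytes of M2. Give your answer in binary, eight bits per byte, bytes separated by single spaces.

00011001 00111100 10111100 01011001 11100110 01101101 00000010 01000010

First, c1 ⊕ c2 = (M1 ⊕ K) ⊕ (M2 ⊕ K) = M1 ⊕ M2, so the key drops out. Then M2 = (M1 ⊕ M2) ⊕ M1 over the first 8 bytes.
byte 0: (c1 xor aa) xor 72 = 6b xor 72 = 19
byte 1: (60 xor 39) xor 65 = 59 xor 65 = 3c
byte 2: (65 xor a9) xor 70 = cc xor 70 = bc
byte 3: (c9 xor ff) xor 6f = 36 xor 6f = 59
byte 4: (e2 xor 76) xor 72 = 94 xor 72 = e6
byte 5: (9c xor 85) xor 74 = 19 xor 74 = 6d
byte 6: (9c xor be) xor 20 = 22 xor 20 = 02
byte 7: (01 xor 37) xor 74 = 36 xor 74 = 42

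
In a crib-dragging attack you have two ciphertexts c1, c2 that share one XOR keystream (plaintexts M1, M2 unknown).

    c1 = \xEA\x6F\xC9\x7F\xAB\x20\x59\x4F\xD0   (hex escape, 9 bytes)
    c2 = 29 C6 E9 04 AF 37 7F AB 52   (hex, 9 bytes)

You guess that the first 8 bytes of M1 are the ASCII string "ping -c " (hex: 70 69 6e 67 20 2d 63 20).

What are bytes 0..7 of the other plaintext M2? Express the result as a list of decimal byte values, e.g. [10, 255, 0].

First, c1 ⊕ c2 = (M1 ⊕ K) ⊕ (M2 ⊕ K) = M1 ⊕ M2, so the key drops out. Then M2 = (M1 ⊕ M2) ⊕ M1 over the first 8 bytes.
byte 0: (ea xor 29) xor 70 = c3 xor 70 = b3
byte 1: (6f xor c6) xor 69 = a9 xor 69 = c0
byte 2: (c9 xor e9) xor 6e = 20 xor 6e = 4e
byte 3: (7f xor 04) xor 67 = 7b xor 67 = 1c
byte 4: (ab xor af) xor 20 = 04 xor 20 = 24
byte 5: (20 xor 37) xor 2d = 17 xor 2d = 3a
byte 6: (59 xor 7f) xor 63 = 26 xor 63 = 45
byte 7: (4f xor ab) xor 20 = e4 xor 20 = c4

[179, 192, 78, 28, 36, 58, 69, 196]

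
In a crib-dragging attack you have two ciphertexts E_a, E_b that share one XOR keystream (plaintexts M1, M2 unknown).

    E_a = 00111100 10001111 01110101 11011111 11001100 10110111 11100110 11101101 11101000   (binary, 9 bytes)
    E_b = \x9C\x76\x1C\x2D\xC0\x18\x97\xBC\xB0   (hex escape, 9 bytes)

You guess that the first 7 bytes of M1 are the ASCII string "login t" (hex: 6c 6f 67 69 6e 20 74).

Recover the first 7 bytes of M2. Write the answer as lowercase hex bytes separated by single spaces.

First, E_a ⊕ E_b = (M1 ⊕ K) ⊕ (M2 ⊕ K) = M1 ⊕ M2, so the key drops out. Then M2 = (M1 ⊕ M2) ⊕ M1 over the first 7 bytes.
byte 0: (3c xor 9c) xor 6c = a0 xor 6c = cc
byte 1: (8f xor 76) xor 6f = f9 xor 6f = 96
byte 2: (75 xor 1c) xor 67 = 69 xor 67 = 0e
byte 3: (df xor 2d) xor 69 = f2 xor 69 = 9b
byte 4: (cc xor c0) xor 6e = 0c xor 6e = 62
byte 5: (b7 xor 18) xor 20 = af xor 20 = 8f
byte 6: (e6 xor 97) xor 74 = 71 xor 74 = 05

cc 96 0e 9b 62 8f 05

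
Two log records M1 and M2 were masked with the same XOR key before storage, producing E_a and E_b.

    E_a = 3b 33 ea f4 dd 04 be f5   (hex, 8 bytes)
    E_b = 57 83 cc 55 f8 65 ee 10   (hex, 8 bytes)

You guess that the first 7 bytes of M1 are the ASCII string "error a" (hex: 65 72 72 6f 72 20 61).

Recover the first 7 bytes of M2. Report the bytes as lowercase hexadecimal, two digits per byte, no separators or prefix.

First, E_a ⊕ E_b = (M1 ⊕ K) ⊕ (M2 ⊕ K) = M1 ⊕ M2, so the key drops out. Then M2 = (M1 ⊕ M2) ⊕ M1 over the first 7 bytes.
byte 0: (3b xor 57) xor 65 = 6c xor 65 = 09
byte 1: (33 xor 83) xor 72 = b0 xor 72 = c2
byte 2: (ea xor cc) xor 72 = 26 xor 72 = 54
byte 3: (f4 xor 55) xor 6f = a1 xor 6f = ce
byte 4: (dd xor f8) xor 72 = 25 xor 72 = 57
byte 5: (04 xor 65) xor 20 = 61 xor 20 = 41
byte 6: (be xor ee) xor 61 = 50 xor 61 = 31

09c254ce574131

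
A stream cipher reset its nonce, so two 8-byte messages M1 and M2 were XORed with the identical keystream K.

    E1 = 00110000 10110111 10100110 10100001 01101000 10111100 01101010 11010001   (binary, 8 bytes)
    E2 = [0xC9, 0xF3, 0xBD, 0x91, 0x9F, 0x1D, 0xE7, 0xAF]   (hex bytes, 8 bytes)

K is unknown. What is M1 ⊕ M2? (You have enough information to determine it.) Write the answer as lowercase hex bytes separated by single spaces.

E1 ⊕ E2 = (M1 ⊕ K) ⊕ (M2 ⊕ K) = M1 ⊕ M2 — the shared key cancels under XOR.
byte 0: 30 ⊕ c9 = f9
byte 1: b7 ⊕ f3 = 44
byte 2: a6 ⊕ bd = 1b
byte 3: a1 ⊕ 91 = 30
byte 4: 68 ⊕ 9f = f7
byte 5: bc ⊕ 1d = a1
byte 6: 6a ⊕ e7 = 8d
byte 7: d1 ⊕ af = 7e

f9 44 1b 30 f7 a1 8d 7e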